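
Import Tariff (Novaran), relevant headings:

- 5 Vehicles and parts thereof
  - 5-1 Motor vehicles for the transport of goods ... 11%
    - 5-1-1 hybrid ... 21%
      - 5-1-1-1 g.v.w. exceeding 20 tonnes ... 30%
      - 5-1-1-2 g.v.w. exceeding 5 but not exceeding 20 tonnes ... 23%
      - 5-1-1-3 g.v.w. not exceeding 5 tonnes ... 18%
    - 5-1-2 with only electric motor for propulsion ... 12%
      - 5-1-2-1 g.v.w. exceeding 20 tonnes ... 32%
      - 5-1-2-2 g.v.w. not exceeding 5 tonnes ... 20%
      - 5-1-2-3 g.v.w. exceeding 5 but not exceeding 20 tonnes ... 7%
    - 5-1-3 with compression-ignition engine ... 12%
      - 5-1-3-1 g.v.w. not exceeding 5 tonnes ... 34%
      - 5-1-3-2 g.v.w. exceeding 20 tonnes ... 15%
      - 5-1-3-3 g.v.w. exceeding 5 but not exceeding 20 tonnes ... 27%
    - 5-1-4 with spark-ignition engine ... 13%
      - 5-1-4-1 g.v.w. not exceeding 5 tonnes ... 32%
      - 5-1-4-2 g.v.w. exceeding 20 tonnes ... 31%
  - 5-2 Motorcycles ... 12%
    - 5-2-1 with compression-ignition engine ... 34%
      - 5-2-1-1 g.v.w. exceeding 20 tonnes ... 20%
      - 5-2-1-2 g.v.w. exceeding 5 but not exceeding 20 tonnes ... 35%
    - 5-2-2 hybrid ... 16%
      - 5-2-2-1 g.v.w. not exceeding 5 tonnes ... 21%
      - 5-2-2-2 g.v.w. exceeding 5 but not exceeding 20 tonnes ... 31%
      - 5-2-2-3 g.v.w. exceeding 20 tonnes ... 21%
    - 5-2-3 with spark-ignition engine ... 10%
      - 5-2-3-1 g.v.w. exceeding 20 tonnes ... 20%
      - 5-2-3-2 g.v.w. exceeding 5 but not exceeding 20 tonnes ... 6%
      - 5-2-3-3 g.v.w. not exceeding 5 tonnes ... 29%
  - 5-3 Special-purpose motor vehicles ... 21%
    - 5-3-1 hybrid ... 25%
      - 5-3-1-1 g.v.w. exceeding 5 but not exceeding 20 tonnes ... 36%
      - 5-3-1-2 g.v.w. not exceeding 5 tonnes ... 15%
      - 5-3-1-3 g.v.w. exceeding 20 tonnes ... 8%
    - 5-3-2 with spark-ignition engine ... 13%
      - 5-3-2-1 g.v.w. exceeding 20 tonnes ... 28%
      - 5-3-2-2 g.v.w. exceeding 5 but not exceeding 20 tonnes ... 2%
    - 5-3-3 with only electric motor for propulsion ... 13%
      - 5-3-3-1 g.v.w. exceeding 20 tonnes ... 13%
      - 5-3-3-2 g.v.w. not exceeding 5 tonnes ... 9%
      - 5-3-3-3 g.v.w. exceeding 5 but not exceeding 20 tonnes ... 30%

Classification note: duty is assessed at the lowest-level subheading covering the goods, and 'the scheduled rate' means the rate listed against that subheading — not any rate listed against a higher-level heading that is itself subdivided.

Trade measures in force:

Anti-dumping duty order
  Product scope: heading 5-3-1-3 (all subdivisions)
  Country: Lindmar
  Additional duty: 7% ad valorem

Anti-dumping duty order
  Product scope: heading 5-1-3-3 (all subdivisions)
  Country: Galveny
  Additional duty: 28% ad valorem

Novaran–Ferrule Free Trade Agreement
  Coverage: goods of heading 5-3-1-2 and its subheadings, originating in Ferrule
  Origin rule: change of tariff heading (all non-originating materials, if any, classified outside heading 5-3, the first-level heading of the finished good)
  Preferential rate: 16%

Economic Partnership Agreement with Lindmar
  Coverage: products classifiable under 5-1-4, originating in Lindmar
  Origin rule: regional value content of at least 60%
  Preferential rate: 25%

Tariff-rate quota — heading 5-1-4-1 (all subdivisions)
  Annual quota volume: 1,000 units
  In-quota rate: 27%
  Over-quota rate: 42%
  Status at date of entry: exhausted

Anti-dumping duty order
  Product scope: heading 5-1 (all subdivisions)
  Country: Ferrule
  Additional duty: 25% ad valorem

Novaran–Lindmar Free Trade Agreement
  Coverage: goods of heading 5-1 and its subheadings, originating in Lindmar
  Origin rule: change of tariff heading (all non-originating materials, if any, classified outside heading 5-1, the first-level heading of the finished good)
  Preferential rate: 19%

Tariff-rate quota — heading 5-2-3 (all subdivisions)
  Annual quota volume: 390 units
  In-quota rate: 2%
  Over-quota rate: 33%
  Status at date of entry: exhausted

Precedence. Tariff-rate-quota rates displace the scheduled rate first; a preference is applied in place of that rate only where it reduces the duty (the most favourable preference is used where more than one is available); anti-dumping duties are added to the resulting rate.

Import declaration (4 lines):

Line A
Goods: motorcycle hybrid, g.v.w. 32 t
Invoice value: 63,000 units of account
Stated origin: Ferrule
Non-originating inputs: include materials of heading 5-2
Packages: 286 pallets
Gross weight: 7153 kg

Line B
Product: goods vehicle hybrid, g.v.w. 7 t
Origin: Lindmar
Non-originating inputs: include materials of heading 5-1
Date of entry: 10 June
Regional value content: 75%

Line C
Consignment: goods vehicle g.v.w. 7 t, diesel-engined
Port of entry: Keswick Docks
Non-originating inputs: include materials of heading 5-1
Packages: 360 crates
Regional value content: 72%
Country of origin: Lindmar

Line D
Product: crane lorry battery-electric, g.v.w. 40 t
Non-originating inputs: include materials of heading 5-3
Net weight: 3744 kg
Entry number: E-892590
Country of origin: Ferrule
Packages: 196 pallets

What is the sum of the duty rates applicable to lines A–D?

Line A: motorcycle → 5-2; hybrid → 5-2-2; g.v.w. 32 t → 5-2-2-3. Scheduled 21%. Ferrule agreement on 5-3-1-2: 5-2-2-3 not covered. → 21%.
Line B: goods vehicle → 5-1; hybrid → 5-1-1; g.v.w. 7 t → 5-1-1-2. Scheduled 23%. Lindmar agreement on 5-1-4: 5-1-1-2 not covered; Lindmar agreement on 5-1: CTH not met. → 23%.
Line C: goods vehicle → 5-1; diesel-engined → 5-1-3; g.v.w. 7 t → 5-1-3-3. Scheduled 27%. Lindmar agreement on 5-1-4: 5-1-3-3 not covered; Lindmar agreement on 5-1: CTH not met. → 27%.
Line D: crane lorry → 5-3; battery-electric → 5-3-3; g.v.w. 40 t → 5-3-3-1. Scheduled 13%. Ferrule agreement on 5-3-1-2: 5-3-3-1 not covered. → 13%.
Sum: 21% + 23% + 27% + 13% = 84%.

84%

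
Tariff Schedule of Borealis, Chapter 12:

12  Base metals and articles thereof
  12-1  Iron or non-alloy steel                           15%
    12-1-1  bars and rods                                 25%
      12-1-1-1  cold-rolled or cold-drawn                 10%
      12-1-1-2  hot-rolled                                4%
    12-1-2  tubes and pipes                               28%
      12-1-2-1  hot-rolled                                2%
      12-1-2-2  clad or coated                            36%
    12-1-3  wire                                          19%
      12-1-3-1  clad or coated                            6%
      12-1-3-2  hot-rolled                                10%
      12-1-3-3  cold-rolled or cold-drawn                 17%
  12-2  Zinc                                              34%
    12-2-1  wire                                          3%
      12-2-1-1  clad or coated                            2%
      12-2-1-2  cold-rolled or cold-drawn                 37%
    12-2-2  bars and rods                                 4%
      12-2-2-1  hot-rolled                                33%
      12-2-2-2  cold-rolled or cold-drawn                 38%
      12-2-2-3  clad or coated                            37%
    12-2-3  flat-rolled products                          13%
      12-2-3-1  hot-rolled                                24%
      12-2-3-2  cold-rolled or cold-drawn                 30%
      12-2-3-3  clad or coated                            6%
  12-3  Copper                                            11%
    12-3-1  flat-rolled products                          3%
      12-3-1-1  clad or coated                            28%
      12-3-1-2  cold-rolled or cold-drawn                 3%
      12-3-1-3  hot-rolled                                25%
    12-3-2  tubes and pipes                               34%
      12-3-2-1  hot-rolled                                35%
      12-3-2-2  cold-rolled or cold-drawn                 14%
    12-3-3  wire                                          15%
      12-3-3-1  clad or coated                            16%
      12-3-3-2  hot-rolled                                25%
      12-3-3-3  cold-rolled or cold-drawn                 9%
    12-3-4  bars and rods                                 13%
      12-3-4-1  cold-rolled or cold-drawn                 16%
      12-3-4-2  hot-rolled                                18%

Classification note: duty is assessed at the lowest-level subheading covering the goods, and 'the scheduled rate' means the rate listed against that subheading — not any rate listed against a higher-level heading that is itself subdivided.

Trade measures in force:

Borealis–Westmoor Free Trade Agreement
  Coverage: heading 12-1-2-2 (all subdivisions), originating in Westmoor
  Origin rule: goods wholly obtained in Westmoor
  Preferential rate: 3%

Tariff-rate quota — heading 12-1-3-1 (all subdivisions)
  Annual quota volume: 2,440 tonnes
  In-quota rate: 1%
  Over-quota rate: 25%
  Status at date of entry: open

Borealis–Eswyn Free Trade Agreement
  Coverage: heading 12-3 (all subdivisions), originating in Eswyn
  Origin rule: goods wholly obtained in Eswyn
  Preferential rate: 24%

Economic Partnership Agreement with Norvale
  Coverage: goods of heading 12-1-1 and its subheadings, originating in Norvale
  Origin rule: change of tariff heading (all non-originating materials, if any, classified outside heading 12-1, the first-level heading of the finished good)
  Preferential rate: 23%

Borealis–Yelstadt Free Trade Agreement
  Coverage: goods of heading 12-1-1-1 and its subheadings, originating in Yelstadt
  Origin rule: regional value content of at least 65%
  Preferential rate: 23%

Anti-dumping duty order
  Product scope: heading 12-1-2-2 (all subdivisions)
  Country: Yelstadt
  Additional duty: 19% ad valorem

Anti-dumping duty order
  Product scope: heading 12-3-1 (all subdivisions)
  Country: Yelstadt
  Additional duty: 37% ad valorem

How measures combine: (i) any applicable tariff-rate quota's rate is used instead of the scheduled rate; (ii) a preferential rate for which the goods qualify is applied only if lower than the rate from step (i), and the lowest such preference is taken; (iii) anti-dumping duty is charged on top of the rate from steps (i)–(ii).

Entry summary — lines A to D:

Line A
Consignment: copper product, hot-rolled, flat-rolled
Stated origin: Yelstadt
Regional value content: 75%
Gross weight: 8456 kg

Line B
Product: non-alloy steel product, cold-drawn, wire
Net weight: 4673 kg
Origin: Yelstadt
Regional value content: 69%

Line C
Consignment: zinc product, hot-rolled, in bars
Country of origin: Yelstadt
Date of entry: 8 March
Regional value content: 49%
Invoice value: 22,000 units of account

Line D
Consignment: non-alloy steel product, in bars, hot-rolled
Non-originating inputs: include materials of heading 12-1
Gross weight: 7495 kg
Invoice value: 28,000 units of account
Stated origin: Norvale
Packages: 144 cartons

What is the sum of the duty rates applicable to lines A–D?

Line A: copper → 12-3; flat-rolled → 12-3-1; hot-rolled → 12-3-1-3. Scheduled 25%. Yelstadt agreement on 12-1-1-1: 12-3-1-3 not covered; anti-dumping (Yelstadt, 12-3-1): +37%; total 25% + 37% = 62%. → 62%.
Line B: non-alloy steel → 12-1; wire → 12-1-3; cold-drawn → 12-1-3-3. Scheduled 17%. Yelstadt agreement on 12-1-1-1: 12-1-3-3 not covered. → 17%.
Line C: zinc → 12-2; in bars → 12-2-2; hot-rolled → 12-2-2-1. Scheduled 33%. Yelstadt agreement on 12-1-1-1: 12-2-2-1 not covered. → 33%.
Line D: non-alloy steel → 12-1; in bars → 12-1-1; hot-rolled → 12-1-1-2. Scheduled 4%. Norvale agreement on 12-1-1: CTH not met. → 4%.
Sum: 62% + 17% + 33% + 4% = 116%.

116%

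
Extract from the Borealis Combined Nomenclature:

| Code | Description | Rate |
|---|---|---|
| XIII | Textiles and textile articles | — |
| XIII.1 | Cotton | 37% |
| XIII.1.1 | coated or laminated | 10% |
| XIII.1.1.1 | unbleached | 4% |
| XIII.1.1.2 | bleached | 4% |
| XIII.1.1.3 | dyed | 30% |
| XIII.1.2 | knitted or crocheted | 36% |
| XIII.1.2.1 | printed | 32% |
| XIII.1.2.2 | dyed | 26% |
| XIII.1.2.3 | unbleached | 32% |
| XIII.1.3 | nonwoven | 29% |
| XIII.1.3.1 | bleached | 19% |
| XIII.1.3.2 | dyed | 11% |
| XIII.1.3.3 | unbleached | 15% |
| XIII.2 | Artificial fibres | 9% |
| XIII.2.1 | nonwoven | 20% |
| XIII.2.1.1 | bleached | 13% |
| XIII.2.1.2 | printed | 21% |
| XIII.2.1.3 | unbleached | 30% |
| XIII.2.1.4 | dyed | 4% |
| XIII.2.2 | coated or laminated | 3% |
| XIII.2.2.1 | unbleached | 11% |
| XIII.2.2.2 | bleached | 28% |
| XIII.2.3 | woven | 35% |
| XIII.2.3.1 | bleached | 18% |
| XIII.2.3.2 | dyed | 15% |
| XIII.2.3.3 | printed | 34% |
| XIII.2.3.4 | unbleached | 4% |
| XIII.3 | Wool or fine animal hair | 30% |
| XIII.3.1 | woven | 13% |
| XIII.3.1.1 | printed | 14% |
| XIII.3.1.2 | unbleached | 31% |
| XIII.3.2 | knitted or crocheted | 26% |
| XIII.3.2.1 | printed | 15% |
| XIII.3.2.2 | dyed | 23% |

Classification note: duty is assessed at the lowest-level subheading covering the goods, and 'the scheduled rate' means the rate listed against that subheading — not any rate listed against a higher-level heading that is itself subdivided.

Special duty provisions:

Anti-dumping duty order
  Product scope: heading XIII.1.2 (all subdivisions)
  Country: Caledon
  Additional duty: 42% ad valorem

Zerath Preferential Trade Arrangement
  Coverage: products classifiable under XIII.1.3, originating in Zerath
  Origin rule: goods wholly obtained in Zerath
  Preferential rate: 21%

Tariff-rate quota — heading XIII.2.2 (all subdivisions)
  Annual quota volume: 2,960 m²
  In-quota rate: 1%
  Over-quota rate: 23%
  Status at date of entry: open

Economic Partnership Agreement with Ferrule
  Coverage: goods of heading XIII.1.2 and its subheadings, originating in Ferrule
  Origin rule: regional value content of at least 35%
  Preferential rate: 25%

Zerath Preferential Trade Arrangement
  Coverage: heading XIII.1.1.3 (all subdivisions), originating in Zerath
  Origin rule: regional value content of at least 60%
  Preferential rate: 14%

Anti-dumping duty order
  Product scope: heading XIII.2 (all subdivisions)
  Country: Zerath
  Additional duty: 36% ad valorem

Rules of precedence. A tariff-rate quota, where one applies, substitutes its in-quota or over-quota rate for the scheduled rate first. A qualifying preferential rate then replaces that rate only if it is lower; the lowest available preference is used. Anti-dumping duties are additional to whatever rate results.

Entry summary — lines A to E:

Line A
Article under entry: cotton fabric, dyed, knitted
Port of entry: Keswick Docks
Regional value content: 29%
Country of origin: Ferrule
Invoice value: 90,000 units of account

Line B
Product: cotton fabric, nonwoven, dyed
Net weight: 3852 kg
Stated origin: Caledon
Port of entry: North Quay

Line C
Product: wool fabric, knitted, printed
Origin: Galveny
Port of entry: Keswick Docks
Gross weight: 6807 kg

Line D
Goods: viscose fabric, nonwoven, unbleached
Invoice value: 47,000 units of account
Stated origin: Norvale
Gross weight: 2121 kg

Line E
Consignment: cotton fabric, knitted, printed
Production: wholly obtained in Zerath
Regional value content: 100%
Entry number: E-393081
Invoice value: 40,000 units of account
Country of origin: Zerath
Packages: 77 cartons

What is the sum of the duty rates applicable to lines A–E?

Line A: cotton → XIII.1; knitted → XIII.1.2; dyed → XIII.1.2.2. Scheduled 26%. Ferrule agreement on XIII.1.2: RVC < 35%. → 26%.
Line B: cotton → XIII.1; nonwoven → XIII.1.3; dyed → XIII.1.3.2. Scheduled 11%. No special measure applies. → 11%.
Line C: wool → XIII.3; knitted → XIII.3.2; printed → XIII.3.2.1. Scheduled 15%. No special measure applies. → 15%.
Line D: viscose → XIII.2; nonwoven → XIII.2.1; unbleached → XIII.2.1.3. Scheduled 30%. No special measure applies. → 30%.
Line E: cotton → XIII.1; knitted → XIII.1.2; printed → XIII.1.2.1. Scheduled 32%. Zerath agreement on XIII.1.3: XIII.1.2.1 not covered; Zerath agreement on XIII.1.1.3: XIII.1.2.1 not covered. → 32%.
Sum: 26% + 11% + 15% + 30% + 32% = 114%.

114%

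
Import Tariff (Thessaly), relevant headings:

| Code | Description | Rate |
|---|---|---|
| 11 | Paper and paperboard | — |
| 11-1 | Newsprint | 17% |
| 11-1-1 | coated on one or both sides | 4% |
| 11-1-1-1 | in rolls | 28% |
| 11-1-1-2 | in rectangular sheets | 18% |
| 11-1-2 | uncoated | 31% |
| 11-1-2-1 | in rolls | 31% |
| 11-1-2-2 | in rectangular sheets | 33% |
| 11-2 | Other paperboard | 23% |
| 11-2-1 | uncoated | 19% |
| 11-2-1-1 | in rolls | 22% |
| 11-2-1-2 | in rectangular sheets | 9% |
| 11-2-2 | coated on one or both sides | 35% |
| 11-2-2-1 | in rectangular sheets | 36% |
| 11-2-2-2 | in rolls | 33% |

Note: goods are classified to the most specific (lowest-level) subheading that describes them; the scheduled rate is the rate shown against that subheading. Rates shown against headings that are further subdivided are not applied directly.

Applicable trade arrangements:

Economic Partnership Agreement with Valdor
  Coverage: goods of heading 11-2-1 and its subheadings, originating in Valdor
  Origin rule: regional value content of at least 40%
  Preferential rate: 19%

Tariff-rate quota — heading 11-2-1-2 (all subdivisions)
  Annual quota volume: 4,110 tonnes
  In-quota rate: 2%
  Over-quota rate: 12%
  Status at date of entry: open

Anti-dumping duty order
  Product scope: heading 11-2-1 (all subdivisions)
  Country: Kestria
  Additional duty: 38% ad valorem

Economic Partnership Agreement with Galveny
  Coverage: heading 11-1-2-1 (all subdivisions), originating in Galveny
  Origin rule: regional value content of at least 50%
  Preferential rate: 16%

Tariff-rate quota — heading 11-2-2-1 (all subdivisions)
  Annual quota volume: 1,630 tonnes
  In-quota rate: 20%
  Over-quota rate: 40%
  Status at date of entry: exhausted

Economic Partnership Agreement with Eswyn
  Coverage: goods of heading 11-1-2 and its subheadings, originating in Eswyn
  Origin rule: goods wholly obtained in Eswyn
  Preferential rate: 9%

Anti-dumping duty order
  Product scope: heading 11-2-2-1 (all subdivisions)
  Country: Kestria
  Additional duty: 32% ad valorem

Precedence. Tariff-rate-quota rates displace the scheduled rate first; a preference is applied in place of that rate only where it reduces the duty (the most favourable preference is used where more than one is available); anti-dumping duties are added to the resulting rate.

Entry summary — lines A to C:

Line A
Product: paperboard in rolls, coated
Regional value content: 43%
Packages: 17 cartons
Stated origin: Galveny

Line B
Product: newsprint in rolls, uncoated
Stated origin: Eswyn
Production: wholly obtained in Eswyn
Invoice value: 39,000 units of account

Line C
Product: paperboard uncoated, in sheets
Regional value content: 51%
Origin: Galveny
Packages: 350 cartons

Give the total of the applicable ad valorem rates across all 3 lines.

44%

Line A: paperboard → 11-2; coated → 11-2-2; in rolls → 11-2-2-2. Scheduled 33%. Galveny agreement on 11-1-2-1: 11-2-2-2 not covered. → 33%.
Line B: newsprint → 11-1; uncoated → 11-1-2; in rolls → 11-1-2-1. Scheduled 31%. Eswyn agreement on 11-1-2: wholly obtained → 9% available; preferential 9%. → 9%.
Line C: paperboard → 11-2; uncoated → 11-2-1; in sheets → 11-2-1-2. Scheduled 9%. quota on 11-2-1-2 open → in-quota 2%; Galveny agreement on 11-1-2-1: 11-2-1-2 not covered. → 2%.
Sum: 33% + 9% + 2% = 44%.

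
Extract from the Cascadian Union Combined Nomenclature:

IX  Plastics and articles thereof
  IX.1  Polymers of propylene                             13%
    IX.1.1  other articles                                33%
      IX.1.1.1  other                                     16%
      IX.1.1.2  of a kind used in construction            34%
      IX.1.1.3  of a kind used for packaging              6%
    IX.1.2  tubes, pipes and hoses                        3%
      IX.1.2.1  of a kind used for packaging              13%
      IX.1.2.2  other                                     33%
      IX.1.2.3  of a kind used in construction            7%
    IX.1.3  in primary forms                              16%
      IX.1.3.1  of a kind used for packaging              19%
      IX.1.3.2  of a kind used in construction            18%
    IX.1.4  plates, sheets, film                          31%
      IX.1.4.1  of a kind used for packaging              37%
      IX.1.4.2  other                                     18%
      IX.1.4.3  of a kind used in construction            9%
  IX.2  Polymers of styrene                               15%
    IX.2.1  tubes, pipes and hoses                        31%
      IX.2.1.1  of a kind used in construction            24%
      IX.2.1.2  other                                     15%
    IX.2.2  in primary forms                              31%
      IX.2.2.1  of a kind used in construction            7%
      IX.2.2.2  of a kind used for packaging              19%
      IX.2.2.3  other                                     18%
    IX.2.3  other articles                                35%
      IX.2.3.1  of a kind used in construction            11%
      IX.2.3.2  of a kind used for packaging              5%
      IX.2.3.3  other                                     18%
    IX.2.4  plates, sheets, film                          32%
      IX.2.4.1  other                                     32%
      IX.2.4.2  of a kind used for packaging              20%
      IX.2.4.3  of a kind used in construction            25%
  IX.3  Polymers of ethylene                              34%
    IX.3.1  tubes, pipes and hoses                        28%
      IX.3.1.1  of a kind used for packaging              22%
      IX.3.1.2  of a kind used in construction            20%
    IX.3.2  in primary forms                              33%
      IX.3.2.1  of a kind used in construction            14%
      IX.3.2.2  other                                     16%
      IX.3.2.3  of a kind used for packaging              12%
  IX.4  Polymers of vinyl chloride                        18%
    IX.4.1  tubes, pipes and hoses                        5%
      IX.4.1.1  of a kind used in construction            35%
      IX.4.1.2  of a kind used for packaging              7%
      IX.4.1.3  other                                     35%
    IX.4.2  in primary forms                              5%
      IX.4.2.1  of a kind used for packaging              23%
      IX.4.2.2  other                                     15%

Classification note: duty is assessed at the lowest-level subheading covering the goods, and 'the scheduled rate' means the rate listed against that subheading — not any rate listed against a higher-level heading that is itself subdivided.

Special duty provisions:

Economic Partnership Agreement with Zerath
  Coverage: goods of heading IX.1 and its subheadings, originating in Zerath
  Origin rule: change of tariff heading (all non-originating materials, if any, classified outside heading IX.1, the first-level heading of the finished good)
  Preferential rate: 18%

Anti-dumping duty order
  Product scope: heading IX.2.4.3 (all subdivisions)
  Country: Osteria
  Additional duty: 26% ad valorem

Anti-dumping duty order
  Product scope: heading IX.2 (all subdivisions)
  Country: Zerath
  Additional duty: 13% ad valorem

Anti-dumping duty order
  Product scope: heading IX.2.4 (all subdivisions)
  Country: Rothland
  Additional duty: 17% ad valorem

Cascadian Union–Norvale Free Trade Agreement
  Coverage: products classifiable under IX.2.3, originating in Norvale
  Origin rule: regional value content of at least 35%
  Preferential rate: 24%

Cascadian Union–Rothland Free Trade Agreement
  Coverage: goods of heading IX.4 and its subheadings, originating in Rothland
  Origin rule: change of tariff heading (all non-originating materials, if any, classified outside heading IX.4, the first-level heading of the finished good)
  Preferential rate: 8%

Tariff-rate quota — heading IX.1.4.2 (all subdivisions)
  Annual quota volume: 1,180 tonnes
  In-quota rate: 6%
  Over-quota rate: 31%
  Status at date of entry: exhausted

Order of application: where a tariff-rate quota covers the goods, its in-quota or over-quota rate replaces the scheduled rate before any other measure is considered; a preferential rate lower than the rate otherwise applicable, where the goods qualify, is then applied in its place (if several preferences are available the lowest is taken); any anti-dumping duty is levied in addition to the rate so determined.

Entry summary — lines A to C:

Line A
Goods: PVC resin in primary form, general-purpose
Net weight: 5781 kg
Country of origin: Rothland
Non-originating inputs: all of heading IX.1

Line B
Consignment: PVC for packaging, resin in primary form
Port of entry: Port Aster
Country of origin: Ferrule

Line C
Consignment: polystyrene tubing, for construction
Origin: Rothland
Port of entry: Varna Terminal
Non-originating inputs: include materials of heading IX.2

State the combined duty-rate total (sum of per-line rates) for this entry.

55%

Line A: PVC → IX.4; resin in primary form → IX.4.2; general-purpose → IX.4.2.2. Scheduled 15%. Rothland agreement on IX.4: CTH met → 8% available; preferential 8%. → 8%.
Line B: PVC → IX.4; resin in primary form → IX.4.2; for packaging → IX.4.2.1. Scheduled 23%. No special measure applies. → 23%.
Line C: polystyrene → IX.2; tubing → IX.2.1; for construction → IX.2.1.1. Scheduled 24%. Rothland agreement on IX.4: IX.2.1.1 not covered. → 24%.
Sum: 8% + 23% + 24% = 55%.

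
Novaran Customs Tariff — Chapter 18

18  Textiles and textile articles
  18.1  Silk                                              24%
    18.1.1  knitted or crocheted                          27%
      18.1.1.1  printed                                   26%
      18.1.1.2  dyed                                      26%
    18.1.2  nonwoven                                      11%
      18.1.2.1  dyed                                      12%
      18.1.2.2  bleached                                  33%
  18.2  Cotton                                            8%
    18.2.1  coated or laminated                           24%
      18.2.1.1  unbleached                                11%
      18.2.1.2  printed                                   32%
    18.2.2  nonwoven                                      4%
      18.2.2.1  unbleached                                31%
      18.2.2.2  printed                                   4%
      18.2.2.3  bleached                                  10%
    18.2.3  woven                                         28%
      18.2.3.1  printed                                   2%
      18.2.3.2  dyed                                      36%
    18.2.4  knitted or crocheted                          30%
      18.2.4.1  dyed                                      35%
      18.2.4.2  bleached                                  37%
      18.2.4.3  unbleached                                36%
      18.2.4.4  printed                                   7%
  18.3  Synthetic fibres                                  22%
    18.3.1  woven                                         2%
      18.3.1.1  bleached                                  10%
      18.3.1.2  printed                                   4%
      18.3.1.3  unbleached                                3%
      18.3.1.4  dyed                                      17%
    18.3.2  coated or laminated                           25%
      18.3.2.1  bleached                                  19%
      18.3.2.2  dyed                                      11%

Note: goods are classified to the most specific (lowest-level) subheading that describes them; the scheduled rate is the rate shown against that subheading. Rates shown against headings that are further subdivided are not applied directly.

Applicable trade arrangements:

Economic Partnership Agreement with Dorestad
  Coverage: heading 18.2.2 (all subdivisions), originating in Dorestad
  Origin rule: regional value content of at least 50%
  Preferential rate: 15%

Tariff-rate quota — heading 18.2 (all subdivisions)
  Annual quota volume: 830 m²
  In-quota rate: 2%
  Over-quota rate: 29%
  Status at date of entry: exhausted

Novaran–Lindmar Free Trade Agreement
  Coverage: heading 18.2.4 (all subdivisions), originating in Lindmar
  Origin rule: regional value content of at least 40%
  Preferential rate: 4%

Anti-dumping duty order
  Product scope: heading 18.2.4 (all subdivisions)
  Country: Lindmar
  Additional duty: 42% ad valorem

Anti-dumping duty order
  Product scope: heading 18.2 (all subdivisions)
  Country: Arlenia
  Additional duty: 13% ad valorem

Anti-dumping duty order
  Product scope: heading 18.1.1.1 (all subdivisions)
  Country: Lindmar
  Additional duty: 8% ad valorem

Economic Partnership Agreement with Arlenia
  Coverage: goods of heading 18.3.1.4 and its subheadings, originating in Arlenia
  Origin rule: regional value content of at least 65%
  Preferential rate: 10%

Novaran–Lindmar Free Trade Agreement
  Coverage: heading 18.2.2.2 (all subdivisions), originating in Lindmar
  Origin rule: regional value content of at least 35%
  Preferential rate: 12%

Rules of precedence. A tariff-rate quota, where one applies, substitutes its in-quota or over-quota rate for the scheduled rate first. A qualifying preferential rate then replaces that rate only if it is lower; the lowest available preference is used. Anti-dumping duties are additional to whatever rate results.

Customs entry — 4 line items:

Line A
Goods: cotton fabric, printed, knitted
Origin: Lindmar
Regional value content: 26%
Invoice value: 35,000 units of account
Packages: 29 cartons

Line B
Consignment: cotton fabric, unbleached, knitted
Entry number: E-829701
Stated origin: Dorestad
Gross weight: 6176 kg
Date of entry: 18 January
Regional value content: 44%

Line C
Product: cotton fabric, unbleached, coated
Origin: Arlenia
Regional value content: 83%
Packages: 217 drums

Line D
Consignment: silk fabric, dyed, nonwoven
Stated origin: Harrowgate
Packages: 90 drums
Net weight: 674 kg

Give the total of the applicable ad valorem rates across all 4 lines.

Line A: cotton → 18.2; knitted → 18.2.4; printed → 18.2.4.4. Scheduled 7%. quota on 18.2 exhausted → over-quota 29%; Lindmar agreement on 18.2.4: RVC < 40%; Lindmar agreement on 18.2.2.2: 18.2.4.4 not covered; anti-dumping (Lindmar, 18.2.4): +42%; total 29% + 42% = 71%. → 71%.
Line B: cotton → 18.2; knitted → 18.2.4; unbleached → 18.2.4.3. Scheduled 36%. quota on 18.2 exhausted → over-quota 29%; Dorestad agreement on 18.2.2: 18.2.4.3 not covered. → 29%.
Line C: cotton → 18.2; coated → 18.2.1; unbleached → 18.2.1.1. Scheduled 11%. quota on 18.2 exhausted → over-quota 29%; Arlenia agreement on 18.3.1.4: 18.2.1.1 not covered; anti-dumping (Arlenia, 18.2): +13%; total 29% + 13% = 42%. → 42%.
Line D: silk → 18.1; nonwoven → 18.1.2; dyed → 18.1.2.1. Scheduled 12%. No special measure applies. → 12%.
Sum: 71% + 29% + 42% + 12% = 154%.

154%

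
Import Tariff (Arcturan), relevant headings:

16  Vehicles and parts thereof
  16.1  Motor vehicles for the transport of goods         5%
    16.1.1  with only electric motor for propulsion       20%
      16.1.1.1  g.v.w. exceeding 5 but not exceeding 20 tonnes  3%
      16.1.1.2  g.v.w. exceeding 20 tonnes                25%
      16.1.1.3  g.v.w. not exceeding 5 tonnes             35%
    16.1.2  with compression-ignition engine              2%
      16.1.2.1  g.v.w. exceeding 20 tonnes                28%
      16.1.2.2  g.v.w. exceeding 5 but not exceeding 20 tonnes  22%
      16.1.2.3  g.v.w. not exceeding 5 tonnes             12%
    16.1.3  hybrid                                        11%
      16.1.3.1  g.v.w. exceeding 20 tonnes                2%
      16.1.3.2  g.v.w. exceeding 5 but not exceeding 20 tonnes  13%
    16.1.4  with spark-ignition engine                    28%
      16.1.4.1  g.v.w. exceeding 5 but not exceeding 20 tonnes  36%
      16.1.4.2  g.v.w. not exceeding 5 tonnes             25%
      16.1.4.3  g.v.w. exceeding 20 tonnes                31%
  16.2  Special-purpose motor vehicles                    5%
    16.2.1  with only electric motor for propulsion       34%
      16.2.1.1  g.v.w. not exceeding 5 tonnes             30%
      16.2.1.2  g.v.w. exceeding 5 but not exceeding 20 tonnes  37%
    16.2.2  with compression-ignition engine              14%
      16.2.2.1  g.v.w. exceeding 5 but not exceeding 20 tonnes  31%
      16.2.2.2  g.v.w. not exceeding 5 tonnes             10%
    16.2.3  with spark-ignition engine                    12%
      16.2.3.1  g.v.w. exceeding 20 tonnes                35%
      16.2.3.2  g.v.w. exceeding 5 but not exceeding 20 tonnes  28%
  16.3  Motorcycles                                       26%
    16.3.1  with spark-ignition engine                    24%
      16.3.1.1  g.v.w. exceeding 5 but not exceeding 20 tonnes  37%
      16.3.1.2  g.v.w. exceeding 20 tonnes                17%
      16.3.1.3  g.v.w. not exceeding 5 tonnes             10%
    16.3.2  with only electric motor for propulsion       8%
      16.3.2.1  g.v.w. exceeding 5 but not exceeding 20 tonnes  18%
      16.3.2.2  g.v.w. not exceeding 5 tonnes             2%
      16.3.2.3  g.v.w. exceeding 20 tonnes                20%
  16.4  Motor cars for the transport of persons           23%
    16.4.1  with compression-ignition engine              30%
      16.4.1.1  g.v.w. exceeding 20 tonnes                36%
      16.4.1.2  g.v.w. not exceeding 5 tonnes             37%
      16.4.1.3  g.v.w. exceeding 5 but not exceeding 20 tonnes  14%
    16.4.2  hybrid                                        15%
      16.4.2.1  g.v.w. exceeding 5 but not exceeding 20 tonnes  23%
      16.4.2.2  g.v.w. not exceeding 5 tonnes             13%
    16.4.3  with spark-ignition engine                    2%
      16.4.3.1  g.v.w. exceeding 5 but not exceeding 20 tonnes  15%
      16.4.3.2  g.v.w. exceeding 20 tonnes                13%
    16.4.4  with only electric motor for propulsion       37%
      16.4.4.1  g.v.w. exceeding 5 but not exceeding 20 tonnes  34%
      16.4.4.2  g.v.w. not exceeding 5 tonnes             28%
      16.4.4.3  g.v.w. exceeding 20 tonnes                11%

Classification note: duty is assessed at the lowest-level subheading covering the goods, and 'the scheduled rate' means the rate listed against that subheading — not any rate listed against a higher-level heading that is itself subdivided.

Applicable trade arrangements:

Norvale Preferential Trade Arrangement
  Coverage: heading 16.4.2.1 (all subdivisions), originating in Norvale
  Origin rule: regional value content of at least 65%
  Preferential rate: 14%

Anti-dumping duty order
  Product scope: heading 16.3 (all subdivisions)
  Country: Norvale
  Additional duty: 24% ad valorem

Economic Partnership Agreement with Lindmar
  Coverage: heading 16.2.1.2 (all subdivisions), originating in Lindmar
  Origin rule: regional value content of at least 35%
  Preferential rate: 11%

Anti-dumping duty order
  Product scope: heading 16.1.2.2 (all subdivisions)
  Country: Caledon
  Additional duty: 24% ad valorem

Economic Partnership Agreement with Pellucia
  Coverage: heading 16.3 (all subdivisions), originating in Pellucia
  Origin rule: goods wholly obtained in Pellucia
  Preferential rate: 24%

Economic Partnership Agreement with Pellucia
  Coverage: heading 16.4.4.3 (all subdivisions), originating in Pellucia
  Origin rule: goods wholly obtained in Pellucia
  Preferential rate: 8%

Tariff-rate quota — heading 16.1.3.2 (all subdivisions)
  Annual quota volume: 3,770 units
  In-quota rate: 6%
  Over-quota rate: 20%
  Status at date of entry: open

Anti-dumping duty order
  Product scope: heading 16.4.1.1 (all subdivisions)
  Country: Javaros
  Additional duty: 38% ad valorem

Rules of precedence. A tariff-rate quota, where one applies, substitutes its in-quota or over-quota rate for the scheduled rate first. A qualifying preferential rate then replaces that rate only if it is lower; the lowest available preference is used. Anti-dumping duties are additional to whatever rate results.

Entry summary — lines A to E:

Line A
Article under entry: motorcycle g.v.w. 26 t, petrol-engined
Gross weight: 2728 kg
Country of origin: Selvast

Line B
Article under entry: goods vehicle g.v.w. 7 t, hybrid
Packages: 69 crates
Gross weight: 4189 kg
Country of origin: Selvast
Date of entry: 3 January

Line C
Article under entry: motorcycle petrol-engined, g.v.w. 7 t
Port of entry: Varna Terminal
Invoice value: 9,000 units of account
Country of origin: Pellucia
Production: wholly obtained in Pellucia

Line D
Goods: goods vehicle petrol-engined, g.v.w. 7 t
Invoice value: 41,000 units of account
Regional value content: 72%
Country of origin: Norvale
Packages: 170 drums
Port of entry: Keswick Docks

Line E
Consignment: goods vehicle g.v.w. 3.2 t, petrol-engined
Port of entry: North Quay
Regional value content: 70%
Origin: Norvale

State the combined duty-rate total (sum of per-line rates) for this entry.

108%

Line A: motorcycle → 16.3; petrol-engined → 16.3.1; g.v.w. 26 t → 16.3.1.2. Scheduled 17%. No special measure applies. → 17%.
Line B: goods vehicle → 16.1; hybrid → 16.1.3; g.v.w. 7 t → 16.1.3.2. Scheduled 13%. quota on 16.1.3.2 open → in-quota 6%. → 6%.
Line C: motorcycle → 16.3; petrol-engined → 16.3.1; g.v.w. 7 t → 16.3.1.1. Scheduled 37%. Pellucia agreement on 16.3: wholly obtained → 24% available; Pellucia agreement on 16.4.4.3: 16.3.1.1 not covered; preferential 24%. → 24%.
Line D: goods vehicle → 16.1; petrol-engined → 16.1.4; g.v.w. 7 t → 16.1.4.1. Scheduled 36%. Norvale agreement on 16.4.2.1: 16.1.4.1 not covered. → 36%.
Line E: goods vehicle → 16.1; petrol-engined → 16.1.4; g.v.w. 3.2 t → 16.1.4.2. Scheduled 25%. Norvale agreement on 16.4.2.1: 16.1.4.2 not covered. → 25%.
Sum: 17% + 6% + 24% + 36% + 25% = 108%.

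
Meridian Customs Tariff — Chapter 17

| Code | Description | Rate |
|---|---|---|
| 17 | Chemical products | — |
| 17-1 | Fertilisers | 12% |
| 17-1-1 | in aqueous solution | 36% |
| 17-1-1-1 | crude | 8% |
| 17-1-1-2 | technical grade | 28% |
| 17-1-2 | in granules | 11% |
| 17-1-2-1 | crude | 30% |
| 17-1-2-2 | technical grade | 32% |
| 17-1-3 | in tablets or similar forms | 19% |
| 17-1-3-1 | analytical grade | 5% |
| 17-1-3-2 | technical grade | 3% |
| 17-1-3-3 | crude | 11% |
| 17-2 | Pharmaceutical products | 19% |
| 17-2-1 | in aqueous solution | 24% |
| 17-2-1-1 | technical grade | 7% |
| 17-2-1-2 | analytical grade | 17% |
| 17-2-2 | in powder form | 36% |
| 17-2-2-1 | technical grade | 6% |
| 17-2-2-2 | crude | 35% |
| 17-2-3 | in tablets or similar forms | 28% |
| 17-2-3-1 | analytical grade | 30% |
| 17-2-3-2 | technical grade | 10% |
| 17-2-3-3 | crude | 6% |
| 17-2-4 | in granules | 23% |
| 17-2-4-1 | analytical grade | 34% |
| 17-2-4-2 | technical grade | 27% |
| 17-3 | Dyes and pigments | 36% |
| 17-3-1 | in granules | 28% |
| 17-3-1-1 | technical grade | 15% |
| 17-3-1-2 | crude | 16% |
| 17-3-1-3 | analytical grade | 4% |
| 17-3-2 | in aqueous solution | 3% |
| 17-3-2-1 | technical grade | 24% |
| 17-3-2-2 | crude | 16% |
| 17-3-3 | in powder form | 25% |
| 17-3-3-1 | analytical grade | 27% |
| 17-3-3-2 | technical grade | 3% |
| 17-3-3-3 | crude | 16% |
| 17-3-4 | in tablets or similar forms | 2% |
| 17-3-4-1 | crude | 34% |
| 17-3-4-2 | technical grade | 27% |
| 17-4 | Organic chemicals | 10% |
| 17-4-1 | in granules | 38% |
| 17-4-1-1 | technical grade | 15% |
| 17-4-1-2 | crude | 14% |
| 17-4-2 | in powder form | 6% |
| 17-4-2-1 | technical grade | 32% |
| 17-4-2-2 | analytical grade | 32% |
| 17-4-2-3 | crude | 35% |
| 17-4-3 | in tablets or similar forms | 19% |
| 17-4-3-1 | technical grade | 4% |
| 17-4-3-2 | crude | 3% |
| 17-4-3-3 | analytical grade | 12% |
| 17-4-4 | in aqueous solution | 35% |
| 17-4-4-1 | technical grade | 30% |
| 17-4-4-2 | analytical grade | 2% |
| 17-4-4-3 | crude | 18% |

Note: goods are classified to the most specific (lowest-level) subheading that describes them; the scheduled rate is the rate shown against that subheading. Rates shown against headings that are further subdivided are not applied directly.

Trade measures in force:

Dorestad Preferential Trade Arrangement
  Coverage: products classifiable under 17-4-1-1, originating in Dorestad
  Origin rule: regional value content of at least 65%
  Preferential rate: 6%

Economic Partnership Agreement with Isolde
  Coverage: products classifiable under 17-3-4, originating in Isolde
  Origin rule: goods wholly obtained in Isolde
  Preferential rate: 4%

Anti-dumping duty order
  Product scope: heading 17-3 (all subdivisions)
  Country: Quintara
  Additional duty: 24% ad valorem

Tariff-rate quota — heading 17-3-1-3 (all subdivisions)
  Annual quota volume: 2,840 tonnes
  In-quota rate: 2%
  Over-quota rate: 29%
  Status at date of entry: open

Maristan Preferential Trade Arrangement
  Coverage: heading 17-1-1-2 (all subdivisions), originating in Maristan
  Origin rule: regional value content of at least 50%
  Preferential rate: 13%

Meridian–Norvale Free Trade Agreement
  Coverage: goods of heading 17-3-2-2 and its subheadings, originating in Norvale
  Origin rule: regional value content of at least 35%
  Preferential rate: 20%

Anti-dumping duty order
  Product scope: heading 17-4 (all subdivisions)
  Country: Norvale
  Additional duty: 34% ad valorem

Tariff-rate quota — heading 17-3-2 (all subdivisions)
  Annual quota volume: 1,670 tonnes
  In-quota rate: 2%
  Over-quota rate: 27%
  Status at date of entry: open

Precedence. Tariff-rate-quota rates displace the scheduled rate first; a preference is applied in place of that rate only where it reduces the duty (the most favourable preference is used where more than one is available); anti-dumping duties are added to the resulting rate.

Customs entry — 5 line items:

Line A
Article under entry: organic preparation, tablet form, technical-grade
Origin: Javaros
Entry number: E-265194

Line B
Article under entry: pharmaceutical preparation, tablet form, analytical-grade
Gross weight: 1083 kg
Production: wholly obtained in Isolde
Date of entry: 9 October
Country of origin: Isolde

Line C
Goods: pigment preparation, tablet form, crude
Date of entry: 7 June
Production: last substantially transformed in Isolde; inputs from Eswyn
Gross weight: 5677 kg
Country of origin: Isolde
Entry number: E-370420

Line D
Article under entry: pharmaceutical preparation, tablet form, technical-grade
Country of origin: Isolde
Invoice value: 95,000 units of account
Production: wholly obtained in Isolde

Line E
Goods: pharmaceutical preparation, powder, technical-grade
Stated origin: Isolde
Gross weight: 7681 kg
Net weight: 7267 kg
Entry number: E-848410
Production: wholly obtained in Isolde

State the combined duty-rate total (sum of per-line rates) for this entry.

Line A: organic → 17-4; tablet form → 17-4-3; technical-grade → 17-4-3-1. Scheduled 4%. No special measure applies. → 4%.
Line B: pharmaceutical → 17-2; tablet form → 17-2-3; analytical-grade → 17-2-3-1. Scheduled 30%. Isolde agreement on 17-3-4: 17-2-3-1 not covered. → 30%.
Line C: pigment → 17-3; tablet form → 17-3-4; crude → 17-3-4-1. Scheduled 34%. Isolde agreement on 17-3-4: not wholly obtained. → 34%.
Line D: pharmaceutical → 17-2; tablet form → 17-2-3; technical-grade → 17-2-3-2. Scheduled 10%. Isolde agreement on 17-3-4: 17-2-3-2 not covered. → 10%.
Line E: pharmaceutical → 17-2; powder → 17-2-2; technical-grade → 17-2-2-1. Scheduled 6%. Isolde agreement on 17-3-4: 17-2-2-1 not covered. → 6%.
Sum: 4% + 30% + 34% + 10% + 6% = 84%.

84%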